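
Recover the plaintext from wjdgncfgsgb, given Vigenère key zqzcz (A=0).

Repeat the key across the ciphertext: zqzczzqzczz
w(22)−z(25): -3≡23 → x
j(9)−q(16): -7≡19 → t
d(3)−z(25): -22≡4 → e
g(6)−c(2): 4 → e
n(13)−z(25): -12≡14 → o
c(2)−z(25): -23≡3 → d
f(5)−q(16): -11≡15 → p
g(6)−z(25): -19≡7 → h
s(18)−c(2): 16 → q
g(6)−z(25): -19≡7 → h
b(1)−z(25): -24≡2 → c

xteeodphqhc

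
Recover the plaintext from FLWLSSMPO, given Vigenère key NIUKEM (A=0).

Repeat the key across the ciphertext: NIUKEMNIU
F(5)−N(13): -8≡18 → S
L(11)−I(8): 3 → D
W(22)−U(20): 2 → C
L(11)−K(10): 1 → B
S(18)−E(4): 14 → O
S(18)−M(12): 6 → G
M(12)−N(13): -1≡25 → Z
P(15)−I(8): 7 → H
O(14)−U(20): -6≡20 → U

SDCBOGZHU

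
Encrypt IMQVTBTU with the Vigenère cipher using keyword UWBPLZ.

CIRKEANQ

Repeat the key across the message: UWBPLZUW
I(8)+U(20): 28≡2 → C
M(12)+W(22): 34≡8 → I
Q(16)+B(1): 17 → R
V(21)+P(15): 36≡10 → K
T(19)+L(11): 30≡4 → E
B(1)+Z(25): 26≡0 → A
T(19)+U(20): 39≡13 → N
U(20)+W(22): 42≡16 → Q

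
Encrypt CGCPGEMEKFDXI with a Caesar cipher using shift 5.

HLHULJRJPKICN

C(2): 2+5=7 → H
G(6): 6+5=11 → L
C(2): 2+5=7 → H
P(15): 15+5=20 → U
G(6): 6+5=11 → L
E(4): 4+5=9 → J
M(12): 12+5=17 → R
E(4): 4+5=9 → J
K(10): 10+5=15 → P
F(5): 5+5=10 → K
D(3): 3+5=8 → I
X(23): 23+5=28≡2 → C
I(8): 8+5=13 → N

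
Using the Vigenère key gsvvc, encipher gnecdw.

Repeat the key across the message: gsvvcg
g(6)+g(6): 12 → m
n(13)+s(18): 31≡5 → f
e(4)+v(21): 25 → z
c(2)+v(21): 23 → x
d(3)+c(2): 5 → f
w(22)+g(6): 28≡2 → c

mfzxfc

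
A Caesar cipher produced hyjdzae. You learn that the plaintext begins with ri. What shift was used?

From the crib: h(7)−r(17)=-10≡16, so the shift is 16.

16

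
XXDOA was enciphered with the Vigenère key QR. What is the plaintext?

HGNXK

Repeat the key across the ciphertext: QRQRQ
X(23)−Q(16): 7 → H
X(23)−R(17): 6 → G
D(3)−Q(16): -13≡13 → N
O(14)−R(17): -3≡23 → X
A(0)−Q(16): -16≡10 → K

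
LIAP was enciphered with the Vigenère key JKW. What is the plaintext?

Repeat the key across the ciphertext: JKWJ
L(11)−J(9): 2 → C
I(8)−K(10): -2≡24 → Y
A(0)−W(22): -22≡4 → E
P(15)−J(9): 6 → G

CYEG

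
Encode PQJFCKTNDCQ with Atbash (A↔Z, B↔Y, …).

P(15) → K(10)
Q(16) → J(9)
J(9) → Q(16)
F(5) → U(20)
C(2) → X(23)
K(10) → P(15)
T(19) → G(6)
N(13) → M(12)
D(3) → W(22)
C(2) → X(23)
Q(16) → J(9)

KJQUXPGMWXJ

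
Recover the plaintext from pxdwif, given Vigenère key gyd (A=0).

Repeat the key across the ciphertext: gydgyd
p(15)−g(6): 9 → j
x(23)−y(24): -1≡25 → z
d(3)−d(3): 0 → a
w(22)−g(6): 16 → q
i(8)−y(24): -16≡10 → k
f(5)−d(3): 2 → c

jzaqkc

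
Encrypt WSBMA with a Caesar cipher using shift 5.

W(22): 22+5=27≡1 → B
S(18): 18+5=23 → X
B(1): 1+5=6 → G
M(12): 12+5=17 → R
A(0): 0+5=5 → F

BXGRF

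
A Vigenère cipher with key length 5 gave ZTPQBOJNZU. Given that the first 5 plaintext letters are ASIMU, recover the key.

ZBHEH

Subtract each crib letter from the matching ciphertext letter (mod 26):
Z(25)−A(0)=25 → Z
T(19)−S(18)=1 → B
P(15)−I(8)=7 → H
Q(16)−M(12)=4 → E
B(1)−U(20)=-19≡7 → H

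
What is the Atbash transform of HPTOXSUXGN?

H(7) → S(18)
P(15) → K(10)
T(19) → G(6)
O(14) → L(11)
X(23) → C(2)
S(18) → H(7)
U(20) → F(5)
X(23) → C(2)
G(6) → T(19)
N(13) → M(12)

SKGLCHFCTM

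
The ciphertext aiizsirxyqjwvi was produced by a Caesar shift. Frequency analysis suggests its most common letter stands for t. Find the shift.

The most frequent ciphertext letter is i (appears 4 times).
i is position 8; t is position 19.
Shift = -11≡15.

15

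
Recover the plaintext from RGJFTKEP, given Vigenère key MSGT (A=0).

FODMHSYW

Repeat the key across the ciphertext: MSGTMSGT
R(17)−M(12): 5 → F
G(6)−S(18): -12≡14 → O
J(9)−G(6): 3 → D
F(5)−T(19): -14≡12 → M
T(19)−M(12): 7 → H
K(10)−S(18): -8≡18 → S
E(4)−G(6): -2≡24 → Y
P(15)−T(19): -4≡22 → W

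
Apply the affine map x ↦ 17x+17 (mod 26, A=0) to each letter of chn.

c(2): 17·2+17=51≡25 → z
h(7): 17·7+17=136≡6 → g
n(13): 17·13+17=238≡4 → e

zge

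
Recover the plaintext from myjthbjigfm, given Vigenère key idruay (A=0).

Repeat the key across the ciphertext: idruayidrua
m(12)−i(8): 4 → e
y(24)−d(3): 21 → v
j(9)−r(17): -8≡18 → s
t(19)−u(20): -1≡25 → z
h(7)−a(0): 7 → h
b(1)−y(24): -23≡3 → d
j(9)−i(8): 1 → b
i(8)−d(3): 5 → f
g(6)−r(17): -11≡15 → p
f(5)−u(20): -15≡11 → l
m(12)−a(0): 12 → m

evszhdbfplm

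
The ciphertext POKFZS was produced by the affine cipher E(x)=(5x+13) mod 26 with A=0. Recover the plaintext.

QVPOSB

The inverse of 5 mod 26 is 21, since 5·21=105≡1. Apply D(y)=21·(y−13) mod 26:
P(15): 21·(15−13)=42≡16 → Q
O(14): 21·(14−13)=21 → V
K(10): 21·(10−13)=-63≡15 → P
F(5): 21·(5−13)=-168≡14 → O
Z(25): 21·(25−13)=252≡18 → S
S(18): 21·(18−13)=105≡1 → B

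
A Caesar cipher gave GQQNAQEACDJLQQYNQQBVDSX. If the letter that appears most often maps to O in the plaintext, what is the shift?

2

The most frequent ciphertext letter is Q (appears 7 times).
Q is position 16; O is position 14.
Shift = 2.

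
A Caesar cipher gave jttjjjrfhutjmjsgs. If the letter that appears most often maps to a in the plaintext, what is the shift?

9

The most frequent ciphertext letter is j (appears 6 times).
j is position 9; a is position 0.
Shift = 9.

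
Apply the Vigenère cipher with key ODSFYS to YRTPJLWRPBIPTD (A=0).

Repeat the key across the message: ODSFYSODSFYSOD
Y(24)+O(14): 38≡12 → M
R(17)+D(3): 20 → U
T(19)+S(18): 37≡11 → L
P(15)+F(5): 20 → U
J(9)+Y(24): 33≡7 → H
L(11)+S(18): 29≡3 → D
W(22)+O(14): 36≡10 → K
R(17)+D(3): 20 → U
P(15)+S(18): 33≡7 → H
B(1)+F(5): 6 → G
I(8)+Y(24): 32≡6 → G
P(15)+S(18): 33≡7 → H
T(19)+O(14): 33≡7 → H
D(3)+D(3): 6 → G

MULUHDKUHGGHHG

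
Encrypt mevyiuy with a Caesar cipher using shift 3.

phyblxb

m(12): 12+3=15 → p
e(4): 4+3=7 → h
v(21): 21+3=24 → y
y(24): 24+3=27≡1 → b
i(8): 8+3=11 → l
u(20): 20+3=23 → x
y(24): 24+3=27≡1 → b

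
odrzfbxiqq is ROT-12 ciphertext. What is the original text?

o(14): 14−12=2 → c
d(3): 3−12=-9≡17 → r
r(17): 17−12=5 → f
z(25): 25−12=13 → n
f(5): 5−12=-7≡19 → t
b(1): 1−12=-11≡15 → p
x(23): 23−12=11 → l
i(8): 8−12=-4≡22 → w
q(16): 16−12=4 → e
q(16): 16−12=4 → e

crfntplwee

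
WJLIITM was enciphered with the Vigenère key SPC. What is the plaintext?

EUJQTRU

Repeat the key across the ciphertext: SPCSPCS
W(22)−S(18): 4 → E
J(9)−P(15): -6≡20 → U
L(11)−C(2): 9 → J
I(8)−S(18): -10≡16 → Q
I(8)−P(15): -7≡19 → T
T(19)−C(2): 17 → R
M(12)−S(18): -6≡20 → U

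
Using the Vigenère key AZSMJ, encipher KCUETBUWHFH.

KBMQCBTOTOH

Repeat the key across the message: AZSMJAZSMJA
K(10)+A(0): 10 → K
C(2)+Z(25): 27≡1 → B
U(20)+S(18): 38≡12 → M
E(4)+M(12): 16 → Q
T(19)+J(9): 28≡2 → C
B(1)+A(0): 1 → B
U(20)+Z(25): 45≡19 → T
W(22)+S(18): 40≡14 → O
H(7)+M(12): 19 → T
F(5)+J(9): 14 → O
H(7)+A(0): 7 → H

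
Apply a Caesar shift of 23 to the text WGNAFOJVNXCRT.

TDKXCLGSKUZOQ

W(22): 22+23=45≡19 → T
G(6): 6+23=29≡3 → D
N(13): 13+23=36≡10 → K
A(0): 0+23=23 → X
F(5): 5+23=28≡2 → C
O(14): 14+23=37≡11 → L
J(9): 9+23=32≡6 → G
V(21): 21+23=44≡18 → S
N(13): 13+23=36≡10 → K
X(23): 23+23=46≡20 → U
C(2): 2+23=25 → Z
R(17): 17+23=40≡14 → O
T(19): 19+23=42≡16 → Q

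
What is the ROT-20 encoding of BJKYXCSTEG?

B(1): 1+20=21 → V
J(9): 9+20=29≡3 → D
K(10): 10+20=30≡4 → E
Y(24): 24+20=44≡18 → S
X(23): 23+20=43≡17 → R
C(2): 2+20=22 → W
S(18): 18+20=38≡12 → M
T(19): 19+20=39≡13 → N
E(4): 4+20=24 → Y
G(6): 6+20=26≡0 → A

VDESRWMNYA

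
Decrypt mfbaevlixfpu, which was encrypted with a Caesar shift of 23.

m(12): 12−23=-11≡15 → p
f(5): 5−23=-18≡8 → i
b(1): 1−23=-22≡4 → e
a(0): 0−23=-23≡3 → d
e(4): 4−23=-19≡7 → h
v(21): 21−23=-2≡24 → y
l(11): 11−23=-12≡14 → o
i(8): 8−23=-15≡11 → l
x(23): 23−23=0 → a
f(5): 5−23=-18≡8 → i
p(15): 15−23=-8≡18 → s
u(20): 20−23=-3≡23 → x

piedhyolaisx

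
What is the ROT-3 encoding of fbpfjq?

iesimt

f(5): 5+3=8 → i
b(1): 1+3=4 → e
p(15): 15+3=18 → s
f(5): 5+3=8 → i
j(9): 9+3=12 → m
q(16): 16+3=19 → t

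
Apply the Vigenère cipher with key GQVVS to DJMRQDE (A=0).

JZHMIJU

Repeat the key across the message: GQVVSGQ
D(3)+G(6): 9 → J
J(9)+Q(16): 25 → Z
M(12)+V(21): 33≡7 → H
R(17)+V(21): 38≡12 → M
Q(16)+S(18): 34≡8 → I
D(3)+G(6): 9 → J
E(4)+Q(16): 20 → U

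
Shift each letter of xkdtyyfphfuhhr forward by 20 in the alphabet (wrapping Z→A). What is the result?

rexnsszjbzobbl

x(23): 23+20=43≡17 → r
k(10): 10+20=30≡4 → e
d(3): 3+20=23 → x
t(19): 19+20=39≡13 → n
y(24): 24+20=44≡18 → s
y(24): 24+20=44≡18 → s
f(5): 5+20=25 → z
p(15): 15+20=35≡9 → j
h(7): 7+20=27≡1 → b
f(5): 5+20=25 → z
u(20): 20+20=40≡14 → o
h(7): 7+20=27≡1 → b
h(7): 7+20=27≡1 → b
r(17): 17+20=37≡11 → l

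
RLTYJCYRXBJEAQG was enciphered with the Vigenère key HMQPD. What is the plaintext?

KZDJGVMBIYCSKBD

Repeat the key across the ciphertext: HMQPDHMQPDHMQPD
R(17)−H(7): 10 → K
L(11)−M(12): -1≡25 → Z
T(19)−Q(16): 3 → D
Y(24)−P(15): 9 → J
J(9)−D(3): 6 → G
C(2)−H(7): -5≡21 → V
Y(24)−M(12): 12 → M
R(17)−Q(16): 1 → B
X(23)−P(15): 8 → I
B(1)−D(3): -2≡24 → Y
J(9)−H(7): 2 → C
E(4)−M(12): -8≡18 → S
A(0)−Q(16): -16≡10 → K
Q(16)−P(15): 1 → B
G(6)−D(3): 3 → D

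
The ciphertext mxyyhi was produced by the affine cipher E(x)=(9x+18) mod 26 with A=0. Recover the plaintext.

The inverse of 9 mod 26 is 3, since 9·3=27≡1. Apply D(y)=3·(y−18) mod 26:
m(12): 3·(12−18)=-18≡8 → i
x(23): 3·(23−18)=15 → p
y(24): 3·(24−18)=18 → s
y(24): 3·(24−18)=18 → s
h(7): 3·(7−18)=-33≡19 → t
i(8): 3·(8−18)=-30≡22 → w

ipsstw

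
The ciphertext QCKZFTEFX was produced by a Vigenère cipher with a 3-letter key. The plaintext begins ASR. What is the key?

QKT

Subtract each crib letter from the matching ciphertext letter (mod 26):
Q(16)−A(0)=16 → Q
C(2)−S(18)=-16≡10 → K
K(10)−R(17)=-7≡19 → T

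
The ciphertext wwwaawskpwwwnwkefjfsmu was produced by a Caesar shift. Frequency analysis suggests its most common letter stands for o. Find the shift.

The most frequent ciphertext letter is w (appears 8 times).
w is position 22; o is position 14.
Shift = 8.

8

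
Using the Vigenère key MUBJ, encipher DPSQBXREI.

PJTZNRSNU

Repeat the key across the message: MUBJMUBJM
D(3)+M(12): 15 → P
P(15)+U(20): 35≡9 → J
S(18)+B(1): 19 → T
Q(16)+J(9): 25 → Z
B(1)+M(12): 13 → N
X(23)+U(20): 43≡17 → R
R(17)+B(1): 18 → S
E(4)+J(9): 13 → N
I(8)+M(12): 20 → U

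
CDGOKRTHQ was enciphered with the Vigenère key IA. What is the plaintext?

Repeat the key across the ciphertext: IAIAIAIAI
C(2)−I(8): -6≡20 → U
D(3)−A(0): 3 → D
G(6)−I(8): -2≡24 → Y
O(14)−A(0): 14 → O
K(10)−I(8): 2 → C
R(17)−A(0): 17 → R
T(19)−I(8): 11 → L
H(7)−A(0): 7 → H
Q(16)−I(8): 8 → I

UDYOCRLHI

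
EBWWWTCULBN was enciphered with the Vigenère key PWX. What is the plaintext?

PFZHAWNYOMR

Repeat the key across the ciphertext: PWXPWXPWXPW
E(4)−P(15): -11≡15 → P
B(1)−W(22): -21≡5 → F
W(22)−X(23): -1≡25 → Z
W(22)−P(15): 7 → H
W(22)−W(22): 0 → A
T(19)−X(23): -4≡22 → W
C(2)−P(15): -13≡13 → N
U(20)−W(22): -2≡24 → Y
L(11)−X(23): -12≡14 → O
B(1)−P(15): -14≡12 → M
N(13)−W(22): -9≡17 → R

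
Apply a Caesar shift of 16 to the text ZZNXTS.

PPDNJI

Z(25): 25+16=41≡15 → P
Z(25): 25+16=41≡15 → P
N(13): 13+16=29≡3 → D
X(23): 23+16=39≡13 → N
T(19): 19+16=35≡9 → J
S(18): 18+16=34≡8 → I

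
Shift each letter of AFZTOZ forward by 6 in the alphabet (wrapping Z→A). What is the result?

A(0): 0+6=6 → G
F(5): 5+6=11 → L
Z(25): 25+6=31≡5 → F
T(19): 19+6=25 → Z
O(14): 14+6=20 → U
Z(25): 25+6=31≡5 → F

GLFZUF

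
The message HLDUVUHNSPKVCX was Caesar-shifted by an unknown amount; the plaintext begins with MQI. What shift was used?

21

From the crib: H(7)−M(12)=-5≡21, so the shift is 21.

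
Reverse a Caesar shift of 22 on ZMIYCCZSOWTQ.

Z(25): 25−22=3 → D
M(12): 12−22=-10≡16 → Q
I(8): 8−22=-14≡12 → M
Y(24): 24−22=2 → C
C(2): 2−22=-20≡6 → G
C(2): 2−22=-20≡6 → G
Z(25): 25−22=3 → D
S(18): 18−22=-4≡22 → W
O(14): 14−22=-8≡18 → S
W(22): 22−22=0 → A
T(19): 19−22=-3≡23 → X
Q(16): 16−22=-6≡20 → U

DQMCGGDWSAXU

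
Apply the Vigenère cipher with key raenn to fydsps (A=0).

Repeat the key across the message: raennr
f(5)+r(17): 22 → w
y(24)+a(0): 24 → y
d(3)+e(4): 7 → h
s(18)+n(13): 31≡5 → f
p(15)+n(13): 28≡2 → c
s(18)+r(17): 35≡9 → j

wyhfcj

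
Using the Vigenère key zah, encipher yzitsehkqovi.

xzpsslgkxnvp

Repeat the key across the message: zahzahzahzah
y(24)+z(25): 49≡23 → x
z(25)+a(0): 25 → z
i(8)+h(7): 15 → p
t(19)+z(25): 44≡18 → s
s(18)+a(0): 18 → s
e(4)+h(7): 11 → l
h(7)+z(25): 32≡6 → g
k(10)+a(0): 10 → k
q(16)+h(7): 23 → x
o(14)+z(25): 39≡13 → n
v(21)+a(0): 21 → v
i(8)+h(7): 15 → p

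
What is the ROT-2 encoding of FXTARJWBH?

HZVCTLYDJ

F(5): 5+2=7 → H
X(23): 23+2=25 → Z
T(19): 19+2=21 → V
A(0): 0+2=2 → C
R(17): 17+2=19 → T
J(9): 9+2=11 → L
W(22): 22+2=24 → Y
B(1): 1+2=3 → D
H(7): 7+2=9 → J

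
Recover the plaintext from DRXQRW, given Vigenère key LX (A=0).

Repeat the key across the ciphertext: LXLXLX
D(3)−L(11): -8≡18 → S
R(17)−X(23): -6≡20 → U
X(23)−L(11): 12 → M
Q(16)−X(23): -7≡19 → T
R(17)−L(11): 6 → G
W(22)−X(23): -1≡25 → Z

SUMTGZ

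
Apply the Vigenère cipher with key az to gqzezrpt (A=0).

gpzdzqps

Repeat the key across the message: azazazaz
g(6)+a(0): 6 → g
q(16)+z(25): 41≡15 → p
z(25)+a(0): 25 → z
e(4)+z(25): 29≡3 → d
z(25)+a(0): 25 → z
r(17)+z(25): 42≡16 → q
p(15)+a(0): 15 → p
t(19)+z(25): 44≡18 → s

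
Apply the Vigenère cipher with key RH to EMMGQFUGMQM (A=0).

VTDNHMLNDXD

Repeat the key across the message: RHRHRHRHRHR
E(4)+R(17): 21 → V
M(12)+H(7): 19 → T
M(12)+R(17): 29≡3 → D
G(6)+H(7): 13 → N
Q(16)+R(17): 33≡7 → H
F(5)+H(7): 12 → M
U(20)+R(17): 37≡11 → L
G(6)+H(7): 13 → N
M(12)+R(17): 29≡3 → D
Q(16)+H(7): 23 → X
M(12)+R(17): 29≡3 → D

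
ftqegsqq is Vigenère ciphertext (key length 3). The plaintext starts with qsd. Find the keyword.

Subtract each crib letter from the matching ciphertext letter (mod 26):
f(5)−q(16)=-11≡15 → p
t(19)−s(18)=1 → b
q(16)−d(3)=13 → n

pbn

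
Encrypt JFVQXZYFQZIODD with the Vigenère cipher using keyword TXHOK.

CCCEHSVMEJBLKR

Repeat the key across the message: TXHOKTXHOKTXHO
J(9)+T(19): 28≡2 → C
F(5)+X(23): 28≡2 → C
V(21)+H(7): 28≡2 → C
Q(16)+O(14): 30≡4 → E
X(23)+K(10): 33≡7 → H
Z(25)+T(19): 44≡18 → S
Y(24)+X(23): 47≡21 → V
F(5)+H(7): 12 → M
Q(16)+O(14): 30≡4 → E
Z(25)+K(10): 35≡9 → J
I(8)+T(19): 27≡1 → B
O(14)+X(23): 37≡11 → L
D(3)+H(7): 10 → K
D(3)+O(14): 17 → R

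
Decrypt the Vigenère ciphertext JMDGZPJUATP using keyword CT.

HTBNXWHBYAN

Repeat the key across the ciphertext: CTCTCTCTCTC
J(9)−C(2): 7 → H
M(12)−T(19): -7≡19 → T
D(3)−C(2): 1 → B
G(6)−T(19): -13≡13 → N
Z(25)−C(2): 23 → X
P(15)−T(19): -4≡22 → W
J(9)−C(2): 7 → H
U(20)−T(19): 1 → B
A(0)−C(2): -2≡24 → Y
T(19)−T(19): 0 → A
P(15)−C(2): 13 → N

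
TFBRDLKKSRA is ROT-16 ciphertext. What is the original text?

DPLBNVUUCBK

T(19): 19−16=3 → D
F(5): 5−16=-11≡15 → P
B(1): 1−16=-15≡11 → L
R(17): 17−16=1 → B
D(3): 3−16=-13≡13 → N
L(11): 11−16=-5≡21 → V
K(10): 10−16=-6≡20 → U
K(10): 10−16=-6≡20 → U
S(18): 18−16=2 → C
R(17): 17−16=1 → B
A(0): 0−16=-16≡10 → K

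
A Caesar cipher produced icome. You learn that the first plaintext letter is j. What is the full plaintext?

jdpnf

From the crib: i(8)−j(9)=-1≡25, so the shift is 25.
Subtract 25 from each ciphertext letter:
i(8): 8−25=-17≡9 → j
c(2): 2−25=-23≡3 → d
o(14): 14−25=-11≡15 → p
m(12): 12−25=-13≡13 → n
e(4): 4−25=-21≡5 → f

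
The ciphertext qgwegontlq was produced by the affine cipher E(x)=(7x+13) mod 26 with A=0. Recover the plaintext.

tzfvzpamwt

The inverse of 7 mod 26 is 15, since 7·15=105≡1. Apply D(y)=15·(y−13) mod 26:
q(16): 15·(16−13)=45≡19 → t
g(6): 15·(6−13)=-105≡25 → z
w(22): 15·(22−13)=135≡5 → f
e(4): 15·(4−13)=-135≡21 → v
g(6): 15·(6−13)=-105≡25 → z
o(14): 15·(14−13)=15 → p
n(13): 15·(13−13)=0 → a
t(19): 15·(19−13)=90≡12 → m
l(11): 15·(11−13)=-30≡22 → w
q(16): 15·(16−13)=45≡19 → t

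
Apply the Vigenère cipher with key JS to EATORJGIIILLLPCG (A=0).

Repeat the key across the message: JSJSJSJSJSJSJSJS
E(4)+J(9): 13 → N
A(0)+S(18): 18 → S
T(19)+J(9): 28≡2 → C
O(14)+S(18): 32≡6 → G
R(17)+J(9): 26≡0 → A
J(9)+S(18): 27≡1 → B
G(6)+J(9): 15 → P
I(8)+S(18): 26≡0 → A
I(8)+J(9): 17 → R
I(8)+S(18): 26≡0 → A
L(11)+J(9): 20 → U
L(11)+S(18): 29≡3 → D
L(11)+J(9): 20 → U
P(15)+S(18): 33≡7 → H
C(2)+J(9): 11 → L
G(6)+S(18): 24 → Y

NSCGABPARAUDUHLY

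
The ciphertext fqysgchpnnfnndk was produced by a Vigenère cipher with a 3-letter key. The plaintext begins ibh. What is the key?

xpr

Subtract each crib letter from the matching ciphertext letter (mod 26):
f(5)−i(8)=-3≡23 → x
q(16)−b(1)=15 → p
y(24)−h(7)=17 → r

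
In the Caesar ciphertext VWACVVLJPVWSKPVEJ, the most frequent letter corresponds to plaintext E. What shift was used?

The most frequent ciphertext letter is V (appears 5 times).
V is position 21; E is position 4.
Shift = 17.

17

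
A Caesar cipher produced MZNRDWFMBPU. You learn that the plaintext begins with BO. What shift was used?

11

From the crib: M(12)−B(1)=11, so the shift is 11.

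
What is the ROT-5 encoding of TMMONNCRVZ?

YRRTSSHWAE

T(19): 19+5=24 → Y
M(12): 12+5=17 → R
M(12): 12+5=17 → R
O(14): 14+5=19 → T
N(13): 13+5=18 → S
N(13): 13+5=18 → S
C(2): 2+5=7 → H
R(17): 17+5=22 → W
V(21): 21+5=26≡0 → A
Z(25): 25+5=30≡4 → E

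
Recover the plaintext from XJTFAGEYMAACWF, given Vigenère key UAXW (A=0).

DJWJGGHCSADGCF

Repeat the key across the ciphertext: UAXWUAXWUAXWUA
X(23)−U(20): 3 → D
J(9)−A(0): 9 → J
T(19)−X(23): -4≡22 → W
F(5)−W(22): -17≡9 → J
A(0)−U(20): -20≡6 → G
G(6)−A(0): 6 → G
E(4)−X(23): -19≡7 → H
Y(24)−W(22): 2 → C
M(12)−U(20): -8≡18 → S
A(0)−A(0): 0 → A
A(0)−X(23): -23≡3 → D
C(2)−W(22): -20≡6 → G
W(22)−U(20): 2 → C
F(5)−A(0): 5 → F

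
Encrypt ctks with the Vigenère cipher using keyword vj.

Repeat the key across the message: vjvj
c(2)+v(21): 23 → x
t(19)+j(9): 28≡2 → c
k(10)+v(21): 31≡5 → f
s(18)+j(9): 27≡1 → b

xcfb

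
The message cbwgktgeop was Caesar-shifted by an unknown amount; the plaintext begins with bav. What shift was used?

1

From the crib: c(2)−b(1)=1, so the shift is 1.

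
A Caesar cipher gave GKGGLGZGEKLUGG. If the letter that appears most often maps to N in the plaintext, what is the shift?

The most frequent ciphertext letter is G (appears 7 times).
G is position 6; N is position 13.
Shift = -7≡19.

19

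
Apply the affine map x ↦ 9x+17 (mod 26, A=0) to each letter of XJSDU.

QUXSP

X(23): 9·23+17=224≡16 → Q
J(9): 9·9+17=98≡20 → U
S(18): 9·18+17=179≡23 → X
D(3): 9·3+17=44≡18 → S
U(20): 9·20+17=197≡15 → P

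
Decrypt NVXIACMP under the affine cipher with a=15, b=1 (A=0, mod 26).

GKYXTHZU

The inverse of 15 mod 26 is 7, since 15·7=105≡1. Apply D(y)=7·(y−1) mod 26:
N(13): 7·(13−1)=84≡6 → G
V(21): 7·(21−1)=140≡10 → K
X(23): 7·(23−1)=154≡24 → Y
I(8): 7·(8−1)=49≡23 → X
A(0): 7·(0−1)=-7≡19 → T
C(2): 7·(2−1)=7 → H
M(12): 7·(12−1)=77≡25 → Z
P(15): 7·(15−1)=98≡20 → U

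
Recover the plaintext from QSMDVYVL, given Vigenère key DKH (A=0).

NIFALRSB

Repeat the key across the ciphertext: DKHDKHDK
Q(16)−D(3): 13 → N
S(18)−K(10): 8 → I
M(12)−H(7): 5 → F
D(3)−D(3): 0 → A
V(21)−K(10): 11 → L
Y(24)−H(7): 17 → R
V(21)−D(3): 18 → S
L(11)−K(10): 1 → B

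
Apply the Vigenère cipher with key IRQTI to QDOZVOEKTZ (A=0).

Repeat the key across the message: IRQTIIRQTI
Q(16)+I(8): 24 → Y
D(3)+R(17): 20 → U
O(14)+Q(16): 30≡4 → E
Z(25)+T(19): 44≡18 → S
V(21)+I(8): 29≡3 → D
O(14)+I(8): 22 → W
E(4)+R(17): 21 → V
K(10)+Q(16): 26≡0 → A
T(19)+T(19): 38≡12 → M
Z(25)+I(8): 33≡7 → H

YUESDWVAMH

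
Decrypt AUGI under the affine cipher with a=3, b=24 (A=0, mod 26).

SQUM

The inverse of 3 mod 26 is 9, since 3·9=27≡1. Apply D(y)=9·(y−24) mod 26:
A(0): 9·(0−24)=-216≡18 → S
U(20): 9·(20−24)=-36≡16 → Q
G(6): 9·(6−24)=-162≡20 → U
I(8): 9·(8−24)=-144≡12 → M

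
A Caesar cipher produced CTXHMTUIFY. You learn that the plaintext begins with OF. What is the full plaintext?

From the crib: C(2)−O(14)=-12≡14, so the shift is 14.
Subtract 14 from each ciphertext letter:
C(2): 2−14=-12≡14 → O
T(19): 19−14=5 → F
X(23): 23−14=9 → J
H(7): 7−14=-7≡19 → T
M(12): 12−14=-2≡24 → Y
T(19): 19−14=5 → F
U(20): 20−14=6 → G
I(8): 8−14=-6≡20 → U
F(5): 5−14=-9≡17 → R
Y(24): 24−14=10 → K

OFJTYFGURK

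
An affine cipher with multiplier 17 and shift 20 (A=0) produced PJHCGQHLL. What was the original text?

PHNCQMNBB

The inverse of 17 mod 26 is 23, since 17·23=391≡1. Apply D(y)=23·(y−20) mod 26:
P(15): 23·(15−20)=-115≡15 → P
J(9): 23·(9−20)=-253≡7 → H
H(7): 23·(7−20)=-299≡13 → N
C(2): 23·(2−20)=-414≡2 → C
G(6): 23·(6−20)=-322≡16 → Q
Q(16): 23·(16−20)=-92≡12 → M
H(7): 23·(7−20)=-299≡13 → N
L(11): 23·(11−20)=-207≡1 → B
L(11): 23·(11−20)=-207≡1 → B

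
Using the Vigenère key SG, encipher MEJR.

Repeat the key across the message: SGSG
M(12)+S(18): 30≡4 → E
E(4)+G(6): 10 → K
J(9)+S(18): 27≡1 → B
R(17)+G(6): 23 → X

EKBX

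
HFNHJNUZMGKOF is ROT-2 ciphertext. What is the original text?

FDLFHLSXKEIMD

H(7): 7−2=5 → F
F(5): 5−2=3 → D
N(13): 13−2=11 → L
H(7): 7−2=5 → F
J(9): 9−2=7 → H
N(13): 13−2=11 → L
U(20): 20−2=18 → S
Z(25): 25−2=23 → X
M(12): 12−2=10 → K
G(6): 6−2=4 → E
K(10): 10−2=8 → I
O(14): 14−2=12 → M
F(5): 5−2=3 → D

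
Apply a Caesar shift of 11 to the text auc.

lfn

a(0): 0+11=11 → l
u(20): 20+11=31≡5 → f
c(2): 2+11=13 → n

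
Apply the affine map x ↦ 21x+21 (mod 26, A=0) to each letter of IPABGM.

HYVQRN

I(8): 21·8+21=189≡7 → H
P(15): 21·15+21=336≡24 → Y
A(0): 21·0+21=21 → V
B(1): 21·1+21=42≡16 → Q
G(6): 21·6+21=147≡17 → R
M(12): 21·12+21=273≡13 → N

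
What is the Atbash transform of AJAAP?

A(0) → Z(25)
J(9) → Q(16)
A(0) → Z(25)
A(0) → Z(25)
P(15) → K(10)

ZQZZK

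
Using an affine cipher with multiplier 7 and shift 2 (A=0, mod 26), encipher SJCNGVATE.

YNQPSTCFE

S(18): 7·18+2=128≡24 → Y
J(9): 7·9+2=65≡13 → N
C(2): 7·2+2=16 → Q
N(13): 7·13+2=93≡15 → P
G(6): 7·6+2=44≡18 → S
V(21): 7·21+2=149≡19 → T
A(0): 7·0+2=2 → C
T(19): 7·19+2=135≡5 → F
E(4): 7·4+2=30≡4 → E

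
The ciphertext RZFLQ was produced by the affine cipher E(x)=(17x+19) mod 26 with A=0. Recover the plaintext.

GIQYJ

The inverse of 17 mod 26 is 23, since 17·23=391≡1. Apply D(y)=23·(y−19) mod 26:
R(17): 23·(17−19)=-46≡6 → G
Z(25): 23·(25−19)=138≡8 → I
F(5): 23·(5−19)=-322≡16 → Q
L(11): 23·(11−19)=-184≡24 → Y
Q(16): 23·(16−19)=-69≡9 → J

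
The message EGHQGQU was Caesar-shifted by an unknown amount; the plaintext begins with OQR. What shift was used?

16

From the crib: E(4)−O(14)=-10≡16, so the shift is 16.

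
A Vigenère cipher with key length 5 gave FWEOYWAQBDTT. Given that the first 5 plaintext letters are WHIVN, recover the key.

Subtract each crib letter from the matching ciphertext letter (mod 26):
F(5)−W(22)=-17≡9 → J
W(22)−H(7)=15 → P
E(4)−I(8)=-4≡22 → W
O(14)−V(21)=-7≡19 → T
Y(24)−N(13)=11 → L

JPWTL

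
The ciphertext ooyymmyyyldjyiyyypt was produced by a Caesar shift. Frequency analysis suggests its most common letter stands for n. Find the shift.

11

The most frequent ciphertext letter is y (appears 9 times).
y is position 24; n is position 13.
Shift = 11.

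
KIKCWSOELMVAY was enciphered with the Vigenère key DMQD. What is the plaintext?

Repeat the key across the ciphertext: DMQDDMQDDMQDD
K(10)−D(3): 7 → H
I(8)−M(12): -4≡22 → W
K(10)−Q(16): -6≡20 → U
C(2)−D(3): -1≡25 → Z
W(22)−D(3): 19 → T
S(18)−M(12): 6 → G
O(14)−Q(16): -2≡24 → Y
E(4)−D(3): 1 → B
L(11)−D(3): 8 → I
M(12)−M(12): 0 → A
V(21)−Q(16): 5 → F
A(0)−D(3): -3≡23 → X
Y(24)−D(3): 21 → V

HWUZTGYBIAFXV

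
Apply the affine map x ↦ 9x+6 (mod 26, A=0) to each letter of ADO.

A(0): 9·0+6=6 → G
D(3): 9·3+6=33≡7 → H
O(14): 9·14+6=132≡2 → C

GHC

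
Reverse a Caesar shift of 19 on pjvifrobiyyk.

p(15): 15−19=-4≡22 → w
j(9): 9−19=-10≡16 → q
v(21): 21−19=2 → c
i(8): 8−19=-11≡15 → p
f(5): 5−19=-14≡12 → m
r(17): 17−19=-2≡24 → y
o(14): 14−19=-5≡21 → v
b(1): 1−19=-18≡8 → i
i(8): 8−19=-11≡15 → p
y(24): 24−19=5 → f
y(24): 24−19=5 → f
k(10): 10−19=-9≡17 → r

wqcpmyvipffr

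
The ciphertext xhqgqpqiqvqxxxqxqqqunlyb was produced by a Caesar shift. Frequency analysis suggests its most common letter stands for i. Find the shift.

8

The most frequent ciphertext letter is q (appears 9 times).
q is position 16; i is position 8.
Shift = 8.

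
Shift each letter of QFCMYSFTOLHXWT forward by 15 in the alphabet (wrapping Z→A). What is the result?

FURBNHUIDAWMLI

Q(16): 16+15=31≡5 → F
F(5): 5+15=20 → U
C(2): 2+15=17 → R
M(12): 12+15=27≡1 → B
Y(24): 24+15=39≡13 → N
S(18): 18+15=33≡7 → H
F(5): 5+15=20 → U
T(19): 19+15=34≡8 → I
O(14): 14+15=29≡3 → D
L(11): 11+15=26≡0 → A
H(7): 7+15=22 → W
X(23): 23+15=38≡12 → M
W(22): 22+15=37≡11 → L
T(19): 19+15=34≡8 → I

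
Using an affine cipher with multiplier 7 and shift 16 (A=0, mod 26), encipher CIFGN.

EUZGD

C(2): 7·2+16=30≡4 → E
I(8): 7·8+16=72≡20 → U
F(5): 7·5+16=51≡25 → Z
G(6): 7·6+16=58≡6 → G
N(13): 7·13+16=107≡3 → D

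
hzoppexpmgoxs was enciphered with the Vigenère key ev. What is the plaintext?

dekuljtuilkco

Repeat the key across the ciphertext: eveveveveveve
h(7)−e(4): 3 → d
z(25)−v(21): 4 → e
o(14)−e(4): 10 → k
p(15)−v(21): -6≡20 → u
p(15)−e(4): 11 → l
e(4)−v(21): -17≡9 → j
x(23)−e(4): 19 → t
p(15)−v(21): -6≡20 → u
m(12)−e(4): 8 → i
g(6)−v(21): -15≡11 → l
o(14)−e(4): 10 → k
x(23)−v(21): 2 → c
s(18)−e(4): 14 → o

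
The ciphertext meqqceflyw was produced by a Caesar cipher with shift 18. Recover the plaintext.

umyykmntge

m(12): 12−18=-6≡20 → u
e(4): 4−18=-14≡12 → m
q(16): 16−18=-2≡24 → y
q(16): 16−18=-2≡24 → y
c(2): 2−18=-16≡10 → k
e(4): 4−18=-14≡12 → m
f(5): 5−18=-13≡13 → n
l(11): 11−18=-7≡19 → t
y(24): 24−18=6 → g
w(22): 22−18=4 → e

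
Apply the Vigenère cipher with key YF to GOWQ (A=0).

Repeat the key across the message: YFYF
G(6)+Y(24): 30≡4 → E
O(14)+F(5): 19 → T
W(22)+Y(24): 46≡20 → U
Q(16)+F(5): 21 → V

ETUV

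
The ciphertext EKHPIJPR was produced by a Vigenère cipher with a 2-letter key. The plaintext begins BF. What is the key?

Subtract each crib letter from the matching ciphertext letter (mod 26):
E(4)−B(1)=3 → D
K(10)−F(5)=5 → F

DF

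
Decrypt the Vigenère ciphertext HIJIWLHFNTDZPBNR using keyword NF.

UDWDJGUAAOQUCWAM

Repeat the key across the ciphertext: NFNFNFNFNFNFNFNF
H(7)−N(13): -6≡20 → U
I(8)−F(5): 3 → D
J(9)−N(13): -4≡22 → W
I(8)−F(5): 3 → D
W(22)−N(13): 9 → J
L(11)−F(5): 6 → G
H(7)−N(13): -6≡20 → U
F(5)−F(5): 0 → A
N(13)−N(13): 0 → A
T(19)−F(5): 14 → O
D(3)−N(13): -10≡16 → Q
Z(25)−F(5): 20 → U
P(15)−N(13): 2 → C
B(1)−F(5): -4≡22 → W
N(13)−N(13): 0 → A
R(17)−F(5): 12 → M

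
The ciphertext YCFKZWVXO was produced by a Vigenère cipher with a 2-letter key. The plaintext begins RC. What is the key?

Subtract each crib letter from the matching ciphertext letter (mod 26):
Y(24)−R(17)=7 → H
C(2)−C(2)=0 → A

HA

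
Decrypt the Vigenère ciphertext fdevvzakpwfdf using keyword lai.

udwkvrpkhlfvu

Repeat the key across the ciphertext: lailailailail
f(5)−l(11): -6≡20 → u
d(3)−a(0): 3 → d
e(4)−i(8): -4≡22 → w
v(21)−l(11): 10 → k
v(21)−a(0): 21 → v
z(25)−i(8): 17 → r
a(0)−l(11): -11≡15 → p
k(10)−a(0): 10 → k
p(15)−i(8): 7 → h
w(22)−l(11): 11 → l
f(5)−a(0): 5 → f
d(3)−i(8): -5≡21 → v
f(5)−l(11): -6≡20 → u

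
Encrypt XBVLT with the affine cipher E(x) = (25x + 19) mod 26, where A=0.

X(23): 25·23+19=594≡22 → W
B(1): 25·1+19=44≡18 → S
V(21): 25·21+19=544≡24 → Y
L(11): 25·11+19=294≡8 → I
T(19): 25·19+19=494≡0 → A

WSYIA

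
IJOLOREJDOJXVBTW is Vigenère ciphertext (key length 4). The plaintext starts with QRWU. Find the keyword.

Subtract each crib letter from the matching ciphertext letter (mod 26):
I(8)−Q(16)=-8≡18 → S
J(9)−R(17)=-8≡18 → S
O(14)−W(22)=-8≡18 → S
L(11)−U(20)=-9≡17 → R

SSSR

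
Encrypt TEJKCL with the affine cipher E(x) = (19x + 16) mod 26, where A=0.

NOFYCR

T(19): 19·19+16=377≡13 → N
E(4): 19·4+16=92≡14 → O
J(9): 19·9+16=187≡5 → F
K(10): 19·10+16=206≡24 → Y
C(2): 19·2+16=54≡2 → C
L(11): 19·11+16=225≡17 → R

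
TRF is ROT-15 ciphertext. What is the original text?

ECQ

T(19): 19−15=4 → E
R(17): 17−15=2 → C
F(5): 5−15=-10≡16 → Q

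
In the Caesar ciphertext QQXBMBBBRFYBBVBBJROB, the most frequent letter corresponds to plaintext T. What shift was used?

8

The most frequent ciphertext letter is B (appears 9 times).
B is position 1; T is position 19.
Shift = -18≡8.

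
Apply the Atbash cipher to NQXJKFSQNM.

MJCQPUHJMN

N(13) → M(12)
Q(16) → J(9)
X(23) → C(2)
J(9) → Q(16)
K(10) → P(15)
F(5) → U(20)
S(18) → H(7)
Q(16) → J(9)
N(13) → M(12)
M(12) → N(13)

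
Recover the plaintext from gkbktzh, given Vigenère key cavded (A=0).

Repeat the key across the ciphertext: cavdedc
g(6)−c(2): 4 → e
k(10)−a(0): 10 → k
b(1)−v(21): -20≡6 → g
k(10)−d(3): 7 → h
t(19)−e(4): 15 → p
z(25)−d(3): 22 → w
h(7)−c(2): 5 → f

ekghpwf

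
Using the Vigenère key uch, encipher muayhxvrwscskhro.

gwhsjeptdmezejyi

Repeat the key across the message: uchuchuchuchuchu
m(12)+u(20): 32≡6 → g
u(20)+c(2): 22 → w
a(0)+h(7): 7 → h
y(24)+u(20): 44≡18 → s
h(7)+c(2): 9 → j
x(23)+h(7): 30≡4 → e
v(21)+u(20): 41≡15 → p
r(17)+c(2): 19 → t
w(22)+h(7): 29≡3 → d
s(18)+u(20): 38≡12 → m
c(2)+c(2): 4 → e
s(18)+h(7): 25 → z
k(10)+u(20): 30≡4 → e
h(7)+c(2): 9 → j
r(17)+h(7): 24 → y
o(14)+u(20): 34≡8 → i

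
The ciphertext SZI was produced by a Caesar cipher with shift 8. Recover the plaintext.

S(18): 18−8=10 → K
Z(25): 25−8=17 → R
I(8): 8−8=0 → A

KRA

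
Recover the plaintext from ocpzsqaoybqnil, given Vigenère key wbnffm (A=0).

Repeat the key across the ciphertext: wbnffmwbnffmwb
o(14)−w(22): -8≡18 → s
c(2)−b(1): 1 → b
p(15)−n(13): 2 → c
z(25)−f(5): 20 → u
s(18)−f(5): 13 → n
q(16)−m(12): 4 → e
a(0)−w(22): -22≡4 → e
o(14)−b(1): 13 → n
y(24)−n(13): 11 → l
b(1)−f(5): -4≡22 → w
q(16)−f(5): 11 → l
n(13)−m(12): 1 → b
i(8)−w(22): -14≡12 → m
l(11)−b(1): 10 → k

sbcuneenlwlbmk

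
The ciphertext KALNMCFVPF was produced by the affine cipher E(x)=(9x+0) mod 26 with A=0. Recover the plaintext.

The inverse of 9 mod 26 is 3, since 9·3=27≡1. Apply D(y)=3·(y−0) mod 26:
K(10): 3·(10−0)=30≡4 → E
A(0): 3·(0−0)=0 → A
L(11): 3·(11−0)=33≡7 → H
N(13): 3·(13−0)=39≡13 → N
M(12): 3·(12−0)=36≡10 → K
C(2): 3·(2−0)=6 → G
F(5): 3·(5−0)=15 → P
V(21): 3·(21−0)=63≡11 → L
P(15): 3·(15−0)=45≡19 → T
F(5): 3·(5−0)=15 → P

EAHNKGPLTP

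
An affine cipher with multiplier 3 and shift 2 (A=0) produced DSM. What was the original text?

JOM

The inverse of 3 mod 26 is 9, since 3·9=27≡1. Apply D(y)=9·(y−2) mod 26:
D(3): 9·(3−2)=9 → J
S(18): 9·(18−2)=144≡14 → O
M(12): 9·(12−2)=90≡12 → M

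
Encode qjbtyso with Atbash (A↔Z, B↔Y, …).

q(16) → j(9)
j(9) → q(16)
b(1) → y(24)
t(19) → g(6)
y(24) → b(1)
s(18) → h(7)
o(14) → l(11)

jqygbhl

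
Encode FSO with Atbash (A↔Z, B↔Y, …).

UHL

F(5) → U(20)
S(18) → H(7)
O(14) → L(11)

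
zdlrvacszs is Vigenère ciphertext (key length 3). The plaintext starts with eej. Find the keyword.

Subtract each crib letter from the matching ciphertext letter (mod 26):
z(25)−e(4)=21 → v
d(3)−e(4)=-1≡25 → z
l(11)−j(9)=2 → c

vzc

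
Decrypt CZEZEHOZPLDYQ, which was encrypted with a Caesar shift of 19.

C(2): 2−19=-17≡9 → J
Z(25): 25−19=6 → G
E(4): 4−19=-15≡11 → L
Z(25): 25−19=6 → G
E(4): 4−19=-15≡11 → L
H(7): 7−19=-12≡14 → O
O(14): 14−19=-5≡21 → V
Z(25): 25−19=6 → G
P(15): 15−19=-4≡22 → W
L(11): 11−19=-8≡18 → S
D(3): 3−19=-16≡10 → K
Y(24): 24−19=5 → F
Q(16): 16−19=-3≡23 → X

JGLGLOVGWSKFX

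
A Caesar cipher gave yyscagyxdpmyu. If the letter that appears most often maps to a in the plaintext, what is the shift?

24

The most frequent ciphertext letter is y (appears 4 times).
y is position 24; a is position 0.
Shift = 24.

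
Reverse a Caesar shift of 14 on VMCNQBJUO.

V(21): 21−14=7 → H
M(12): 12−14=-2≡24 → Y
C(2): 2−14=-12≡14 → O
N(13): 13−14=-1≡25 → Z
Q(16): 16−14=2 → C
B(1): 1−14=-13≡13 → N
J(9): 9−14=-5≡21 → V
U(20): 20−14=6 → G
O(14): 14−14=0 → A

HYOZCNVGA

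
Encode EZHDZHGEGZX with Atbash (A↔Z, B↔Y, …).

VASWASTVTAC

E(4) → V(21)
Z(25) → A(0)
H(7) → S(18)
D(3) → W(22)
Z(25) → A(0)
H(7) → S(18)
G(6) → T(19)
E(4) → V(21)
G(6) → T(19)
Z(25) → A(0)
X(23) → C(2)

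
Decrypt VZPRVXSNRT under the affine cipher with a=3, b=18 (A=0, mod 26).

BLZRBTAHRJ

The inverse of 3 mod 26 is 9, since 3·9=27≡1. Apply D(y)=9·(y−18) mod 26:
V(21): 9·(21−18)=27≡1 → B
Z(25): 9·(25−18)=63≡11 → L
P(15): 9·(15−18)=-27≡25 → Z
R(17): 9·(17−18)=-9≡17 → R
V(21): 9·(21−18)=27≡1 → B
X(23): 9·(23−18)=45≡19 → T
S(18): 9·(18−18)=0 → A
N(13): 9·(13−18)=-45≡7 → H
R(17): 9·(17−18)=-9≡17 → R
T(19): 9·(19−18)=9 → J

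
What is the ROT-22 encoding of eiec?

aeay

e(4): 4+22=26≡0 → a
i(8): 8+22=30≡4 → e
e(4): 4+22=26≡0 → a
c(2): 2+22=24 → y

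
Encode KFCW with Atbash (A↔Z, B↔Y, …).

PUXD

K(10) → P(15)
F(5) → U(20)
C(2) → X(23)
W(22) → D(3)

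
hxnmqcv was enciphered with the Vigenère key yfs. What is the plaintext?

Repeat the key across the ciphertext: yfsyfsy
h(7)−y(24): -17≡9 → j
x(23)−f(5): 18 → s
n(13)−s(18): -5≡21 → v
m(12)−y(24): -12≡14 → o
q(16)−f(5): 11 → l
c(2)−s(18): -16≡10 → k
v(21)−y(24): -3≡23 → x

jsvolkx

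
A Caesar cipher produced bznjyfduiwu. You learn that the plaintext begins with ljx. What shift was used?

16

From the crib: b(1)−l(11)=-10≡16, so the shift is 16.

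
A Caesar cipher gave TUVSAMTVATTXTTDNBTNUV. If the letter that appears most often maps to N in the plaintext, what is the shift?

The most frequent ciphertext letter is T (appears 7 times).
T is position 19; N is position 13.
Shift = 6.

6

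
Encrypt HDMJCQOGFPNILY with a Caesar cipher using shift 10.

RNWTMAYQPZXSVI

H(7): 7+10=17 → R
D(3): 3+10=13 → N
M(12): 12+10=22 → W
J(9): 9+10=19 → T
C(2): 2+10=12 → M
Q(16): 16+10=26≡0 → A
O(14): 14+10=24 → Y
G(6): 6+10=16 → Q
F(5): 5+10=15 → P
P(15): 15+10=25 → Z
N(13): 13+10=23 → X
I(8): 8+10=18 → S
L(11): 11+10=21 → V
Y(24): 24+10=34≡8 → I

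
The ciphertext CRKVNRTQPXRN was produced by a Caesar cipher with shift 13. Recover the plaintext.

PEXIAEGDCKEA

C(2): 2−13=-11≡15 → P
R(17): 17−13=4 → E
K(10): 10−13=-3≡23 → X
V(21): 21−13=8 → I
N(13): 13−13=0 → A
R(17): 17−13=4 → E
T(19): 19−13=6 → G
Q(16): 16−13=3 → D
P(15): 15−13=2 → C
X(23): 23−13=10 → K
R(17): 17−13=4 → E
N(13): 13−13=0 → A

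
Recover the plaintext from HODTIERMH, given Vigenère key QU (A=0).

RUNZSKBSR

Repeat the key across the ciphertext: QUQUQUQUQ
H(7)−Q(16): -9≡17 → R
O(14)−U(20): -6≡20 → U
D(3)−Q(16): -13≡13 → N
T(19)−U(20): -1≡25 → Z
I(8)−Q(16): -8≡18 → S
E(4)−U(20): -16≡10 → K
R(17)−Q(16): 1 → B
M(12)−U(20): -8≡18 → S
H(7)−Q(16): -9≡17 → R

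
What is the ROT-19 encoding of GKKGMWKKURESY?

ZDDZFPDDNKXLR

G(6): 6+19=25 → Z
K(10): 10+19=29≡3 → D
K(10): 10+19=29≡3 → D
G(6): 6+19=25 → Z
M(12): 12+19=31≡5 → F
W(22): 22+19=41≡15 → P
K(10): 10+19=29≡3 → D
K(10): 10+19=29≡3 → D
U(20): 20+19=39≡13 → N
R(17): 17+19=36≡10 → K
E(4): 4+19=23 → X
S(18): 18+19=37≡11 → L
Y(24): 24+19=43≡17 → R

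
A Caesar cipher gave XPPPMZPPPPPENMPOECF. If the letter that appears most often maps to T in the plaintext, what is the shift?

The most frequent ciphertext letter is P (appears 9 times).
P is position 15; T is position 19.
Shift = -4≡22.

22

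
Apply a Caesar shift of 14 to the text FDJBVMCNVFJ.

F(5): 5+14=19 → T
D(3): 3+14=17 → R
J(9): 9+14=23 → X
B(1): 1+14=15 → P
V(21): 21+14=35≡9 → J
M(12): 12+14=26≡0 → A
C(2): 2+14=16 → Q
N(13): 13+14=27≡1 → B
V(21): 21+14=35≡9 → J
F(5): 5+14=19 → T
J(9): 9+14=23 → X

TRXPJAQBJTX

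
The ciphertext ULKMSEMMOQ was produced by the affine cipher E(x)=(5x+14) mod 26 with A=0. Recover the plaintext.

WPUKGYKKAQ

The inverse of 5 mod 26 is 21, since 5·21=105≡1. Apply D(y)=21·(y−14) mod 26:
U(20): 21·(20−14)=126≡22 → W
L(11): 21·(11−14)=-63≡15 → P
K(10): 21·(10−14)=-84≡20 → U
M(12): 21·(12−14)=-42≡10 → K
S(18): 21·(18−14)=84≡6 → G
E(4): 21·(4−14)=-210≡24 → Y
M(12): 21·(12−14)=-42≡10 → K
M(12): 21·(12−14)=-42≡10 → K
O(14): 21·(14−14)=0 → A
Q(16): 21·(16−14)=42≡16 → Q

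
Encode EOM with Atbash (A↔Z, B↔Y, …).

VLN

E(4) → V(21)
O(14) → L(11)
M(12) → N(13)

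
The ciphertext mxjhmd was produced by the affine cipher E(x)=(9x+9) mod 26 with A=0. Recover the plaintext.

jqauji

The inverse of 9 mod 26 is 3, since 9·3=27≡1. Apply D(y)=3·(y−9) mod 26:
m(12): 3·(12−9)=9 → j
x(23): 3·(23−9)=42≡16 → q
j(9): 3·(9−9)=0 → a
h(7): 3·(7−9)=-6≡20 → u
m(12): 3·(12−9)=9 → j
d(3): 3·(3−9)=-18≡8 → i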